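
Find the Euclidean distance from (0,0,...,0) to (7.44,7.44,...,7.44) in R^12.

Diagonal = √12 · 7.44 ≈ 25.7729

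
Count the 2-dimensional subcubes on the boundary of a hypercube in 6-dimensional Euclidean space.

An n-cube has C(n,k)·2^(n-k) k-faces. Here C(6,2)·2^4 = 15·16 = 240.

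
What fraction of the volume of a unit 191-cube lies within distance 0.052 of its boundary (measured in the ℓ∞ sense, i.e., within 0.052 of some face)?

The inner cube has side 1-2·0.052 = 0.896 and volume (0.896)^191 ≈ 7.777e-10, so the shell holds 0.9999999992 of the volume.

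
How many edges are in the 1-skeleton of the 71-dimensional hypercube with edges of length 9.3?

An n-cube has n·2^(n-1) edges. With n = 71: 71·1180591620717411303424 = 83822005070936202543104.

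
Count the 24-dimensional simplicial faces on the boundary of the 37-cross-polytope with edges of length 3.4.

Each 24-face is the convex hull of 25 vertices, one chosen as ±e_i from each of 25 distinct axes: 2^25·C(37,25) = 62159014720438272.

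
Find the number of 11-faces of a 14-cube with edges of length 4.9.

An n-cube has C(n,k)·2^(n-k) k-faces. Here C(14,11)·2^3 = 364·8 = 2912.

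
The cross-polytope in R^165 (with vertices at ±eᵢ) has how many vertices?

The 165-dimensional cross-polytope has 2n = 2·165 = 330 vertices.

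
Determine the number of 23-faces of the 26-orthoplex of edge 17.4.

Number of 23-faces = 2^(23+1) · C(26,23+1) = 16777216 · 325 = 5452595200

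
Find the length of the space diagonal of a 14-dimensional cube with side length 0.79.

The space diagonal of an n-cube of side s is s√n. Here 0.79·√14 ≈ 2.95591.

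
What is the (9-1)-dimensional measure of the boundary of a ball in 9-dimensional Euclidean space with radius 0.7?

The surface area of an n-ball is 2π^(n/2) r^(n-1) / Γ(n/2). For n=9, r=0.7: 1.71137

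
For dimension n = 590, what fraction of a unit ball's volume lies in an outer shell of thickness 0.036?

1 - (1-0.036)^590 ≈ 1 - 4.031e-10 ≈ (100 - 4.03e-08)%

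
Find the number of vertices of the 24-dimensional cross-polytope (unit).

An n-cross-polytope has 2n vertices; here n = 24, giving 48.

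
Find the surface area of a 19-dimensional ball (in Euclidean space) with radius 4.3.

The surface area of an n-ball is 2π^(n/2) r^(n-1) / Γ(n/2). For n=19, r=4.3: 2.23755e+11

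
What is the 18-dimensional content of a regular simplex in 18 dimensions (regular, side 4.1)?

V_18 = √(19) · 4.1^18 / (18! · 2^(18/2)) ≈ 1.4252e-07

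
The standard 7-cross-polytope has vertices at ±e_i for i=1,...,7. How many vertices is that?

An n-cross-polytope has 2n vertices; here n = 7, giving 14.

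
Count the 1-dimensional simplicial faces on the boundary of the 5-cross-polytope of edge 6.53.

Number of 1-faces = 2^(1+1) · C(5,1+1) = 4 · 10 = 40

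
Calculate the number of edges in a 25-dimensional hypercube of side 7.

An n-cube has n·2^(n-1) edges. With n = 25: 25·16777216 = 419430400.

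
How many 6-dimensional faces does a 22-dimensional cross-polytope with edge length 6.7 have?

An n-cross-polytope has 2^(k+1)·C(n,k+1) k-faces. Here 2^7·C(22,7) = 128·170544 = 21829632.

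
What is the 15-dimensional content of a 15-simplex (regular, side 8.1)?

Volume = 8.1^15 · √(16/2^15) / 15! ≈ 0.716326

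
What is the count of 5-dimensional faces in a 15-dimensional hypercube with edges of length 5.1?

f_5(15-cube) = (15 choose 5) · 2^10 = 3075072.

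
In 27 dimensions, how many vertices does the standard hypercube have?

The 27-cube has 2^27 = 134217728 vertices.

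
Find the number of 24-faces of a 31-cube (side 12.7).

An n-cube has C(n,k)·2^(n-k) k-faces. Here C(31,24)·2^7 = 2629575·128 = 336585600.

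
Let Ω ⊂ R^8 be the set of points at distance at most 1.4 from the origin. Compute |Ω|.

Volume = π^{8/2}·(1.4)^8/Γ(5) ≈ 59.898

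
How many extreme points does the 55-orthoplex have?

Number of vertices = 2n = 110.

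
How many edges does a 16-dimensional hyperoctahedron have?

Number of 1-faces = 2^(1+1) · C(16,1+1) = 4 · 120 = 480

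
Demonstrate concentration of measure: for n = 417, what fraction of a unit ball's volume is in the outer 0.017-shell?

1 - (1-0.017)^417 ≈ 0.999215 ≈ 99.92%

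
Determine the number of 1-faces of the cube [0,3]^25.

f_1(25-cube) = (25 choose 1) · 2^24 = 419430400.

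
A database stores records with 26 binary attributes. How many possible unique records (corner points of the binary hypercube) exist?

An n-cube has 2^n vertices; for n = 26 that is 2^26 = 67108864.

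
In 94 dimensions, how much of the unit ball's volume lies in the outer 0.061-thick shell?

V(inner)/V(outer) = ((1-0.061)/1)^94 ≈ 0.002695, so the shell fraction is 0.997305.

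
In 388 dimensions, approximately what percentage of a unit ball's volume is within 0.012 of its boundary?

1 - (1-0.012)^388 ≈ 0.99076 ≈ 99.08%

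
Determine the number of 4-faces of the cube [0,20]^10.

f_4(10-cube) = (10 choose 4) · 2^6 = 13440.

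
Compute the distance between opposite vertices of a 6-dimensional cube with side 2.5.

||(2.5,2.5,...,2.5)|| = √(6)·2.5 ≈ 6.12372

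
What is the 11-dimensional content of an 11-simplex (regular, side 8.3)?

Volume = 8.3^11 · √(12/2^11) / 11! ≈ 24.6961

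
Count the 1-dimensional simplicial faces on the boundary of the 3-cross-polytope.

Each 1-face is the convex hull of 2 vertices, one chosen as ±e_i from each of 2 distinct axes: 2^2·C(3,2) = 12.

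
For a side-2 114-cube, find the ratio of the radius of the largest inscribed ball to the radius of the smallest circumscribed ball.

For an n-cube of any side s, the inradius is s/2 and the circumradius is s√n/2, so the ratio is 1/√114 ≈ 0.0936586.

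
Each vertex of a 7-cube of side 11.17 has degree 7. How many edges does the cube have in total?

The 7-cube has n·2^(n-1) = 7·2^6 = 7·64 = 448 edges.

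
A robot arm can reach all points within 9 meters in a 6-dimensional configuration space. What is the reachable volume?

The n-ball volume is π^(n/2)·r^n/Γ(n/2+1). With n=6, r=9: V = 177147·π^3/2 ≈ 2.74633e+06.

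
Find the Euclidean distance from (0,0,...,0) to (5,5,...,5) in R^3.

The space diagonal of an n-cube of side s is s√n. Here 5·√3 ≈ 8.66025.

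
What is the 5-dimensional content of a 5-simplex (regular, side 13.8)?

For a regular n-simplex with edge a, V = (a^n / n!)·√((n+1)/2^n). With a=13.8, n=5: V ≈ 1805.99.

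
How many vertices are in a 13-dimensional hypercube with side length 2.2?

An n-cube has C(n,k)·2^(n-k) k-faces. Here C(13,0)·2^13 = 1·8192 = 8192.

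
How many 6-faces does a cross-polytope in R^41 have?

f_6(41-orthoplex) = 2^7 · (41 choose 7) = 2877688320.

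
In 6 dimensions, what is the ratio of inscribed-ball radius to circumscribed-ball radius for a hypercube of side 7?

For an n-cube of any side s, the inradius is s/2 and the circumradius is s√n/2, so the ratio is 1/√6 ≈ 0.408248.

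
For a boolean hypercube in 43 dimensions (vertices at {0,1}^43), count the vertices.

The 43-cube has 2^43 = 8796093022208 vertices.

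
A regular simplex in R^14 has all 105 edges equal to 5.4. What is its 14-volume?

V = (5.4^14 / 14!) · √((14+1) / 2^14) ≈ 0.00622214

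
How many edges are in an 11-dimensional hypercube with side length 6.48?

Choose 1 of 11 axes to span the face (C(11,1) = 11 ways), then fix each of the remaining 10 coordinates at one of its two extreme values (2^10 = 1024 ways): 11·1024 = 11264.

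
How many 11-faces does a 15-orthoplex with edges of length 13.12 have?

f_11(15-orthoplex) = 2^12 · (15 choose 12) = 1863680.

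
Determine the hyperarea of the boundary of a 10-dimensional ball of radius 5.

|∂B_10(5)| = 1953125·π^5/12 ≈ 4.98079e+07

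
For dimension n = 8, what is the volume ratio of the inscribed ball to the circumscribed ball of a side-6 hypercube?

The radii are 6/2 and 6√8/2, so the volume ratio is (1/√8)^8 = 8^{-8/2} ≈ 0.000244141.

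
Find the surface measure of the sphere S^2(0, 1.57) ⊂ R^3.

S = n·V_n(r)/r = 3·V_3(1.57)/1.57 (volume-to-surface relation), giving 4πr² = 4π·(1.57)² ≈ 30.9748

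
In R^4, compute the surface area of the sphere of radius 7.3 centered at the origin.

S_4(7.3) = 2·π^(4/2)·(7.3)^3 / Γ(4/2) ≈ 7678.89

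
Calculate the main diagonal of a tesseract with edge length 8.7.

||(8.7,8.7,...,8.7)|| = √(4)·8.7 = 17.4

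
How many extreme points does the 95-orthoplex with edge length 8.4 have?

The 95-dimensional cross-polytope has 2n = 2·95 = 190 vertices.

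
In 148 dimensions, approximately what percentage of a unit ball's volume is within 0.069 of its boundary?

1 - (1-0.069)^148 ≈ 0.999975 ≈ 99.997462%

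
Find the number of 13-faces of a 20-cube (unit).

Choose 13 of 20 axes to span the face (C(20,13) = 77520 ways), then fix each of the remaining 7 coordinates at one of its two extreme values (2^7 = 128 ways): 77520·128 = 9922560.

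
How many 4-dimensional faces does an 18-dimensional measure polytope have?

An n-cube has C(n,k)·2^(n-k) k-faces. Here C(18,4)·2^14 = 3060·16384 = 50135040.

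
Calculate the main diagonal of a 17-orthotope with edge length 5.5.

||(5.5,5.5,...,5.5)|| = √(17)·5.5 ≈ 22.6771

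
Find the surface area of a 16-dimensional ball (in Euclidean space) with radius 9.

The surface area of an n-ball is 2π^(n/2) r^(n-1) / Γ(n/2). For n=16, r=9: 22876792454961·π^8/280 ≈ 7.7524e+14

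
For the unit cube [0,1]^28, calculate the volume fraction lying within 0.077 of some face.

1 - (1 - 2·0.077)^28 = 1 - 0.846^28 ≈ 0.990745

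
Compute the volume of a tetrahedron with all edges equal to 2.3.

Volume = (√2/12) · 2.3³ = 1.43389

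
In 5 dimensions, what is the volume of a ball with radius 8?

V_5(8) = π^(5/2) · (8)^5 / Γ(5/2 + 1) = 262144·π^2/15 ≈ 172484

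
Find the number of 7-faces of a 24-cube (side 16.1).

Choose 7 of 24 axes to span the face (C(24,7) = 346104 ways), then fix each of the remaining 17 coordinates at one of its two extreme values (2^17 = 131072 ways): 346104·131072 = 45364543488.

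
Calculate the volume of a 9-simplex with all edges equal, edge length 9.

V = (9^9 / 9!) · √((9+1) / 2^9) ≈ 149.205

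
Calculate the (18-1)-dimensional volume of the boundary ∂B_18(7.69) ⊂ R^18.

The surface area of an n-ball is 2π^(n/2) r^(n-1) / Γ(n/2). For n=18, r=7.69: 1.70062e+15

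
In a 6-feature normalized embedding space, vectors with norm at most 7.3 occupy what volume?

V_6(7.3) = π^(6/2) · (7.3)^6 / Γ(6/2 + 1) ≈ 782052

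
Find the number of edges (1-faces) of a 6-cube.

Number of 1-faces = C(6,1) · 2^(6-1) = 6 · 32 = 192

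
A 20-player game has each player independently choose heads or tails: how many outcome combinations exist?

The 20-cube has 2^20 = 1048576 vertices.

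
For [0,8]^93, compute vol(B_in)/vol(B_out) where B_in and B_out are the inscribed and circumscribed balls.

The radii are 8/2 and 8√93/2, so the volume ratio is (1/√93)^93 = 93^{-93/2} ≈ 2.92108e-92.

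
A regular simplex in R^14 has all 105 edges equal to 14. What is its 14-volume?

For a regular n-simplex with edge a, V = (a^n / n!)·√((n+1)/2^n). With a=14, n=14: V ≈ 3856.74.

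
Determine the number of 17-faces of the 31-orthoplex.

Each 17-face is the convex hull of 18 vertices, one chosen as ±e_i from each of 18 distinct axes: 2^18·C(31,18) = 54068006092800.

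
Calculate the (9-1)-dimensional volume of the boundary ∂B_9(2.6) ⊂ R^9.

|∂B_9(2.6)| ≈ 61993.6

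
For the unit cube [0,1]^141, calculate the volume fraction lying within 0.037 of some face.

Shell fraction = 1 - (1-0.074)^141 ≈ 0.99998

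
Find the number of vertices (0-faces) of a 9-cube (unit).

An n-cube has C(n,k)·2^(n-k) k-faces. Here C(9,0)·2^9 = 1·512 = 512.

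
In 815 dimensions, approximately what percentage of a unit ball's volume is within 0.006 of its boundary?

1 - (1-0.006)^815 ≈ 0.992589 ≈ 99.26%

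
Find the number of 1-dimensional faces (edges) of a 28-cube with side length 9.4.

The 28-cube has n·2^(n-1) = 28·2^27 = 28·134217728 = 3758096384 edges.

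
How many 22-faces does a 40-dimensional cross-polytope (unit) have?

Number of 22-faces = 2^(22+1) · C(40,22+1) = 8388608 · 88732378800 = 744341142660710400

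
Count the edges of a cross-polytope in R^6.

An n-cross-polytope has 2^(k+1)·C(n,k+1) k-faces. Here 2^2·C(6,2) = 4·15 = 60.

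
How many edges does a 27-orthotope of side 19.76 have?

Number of 1-faces = C(27,1)·2^(27-1) = 27·67108864 = 1811939328.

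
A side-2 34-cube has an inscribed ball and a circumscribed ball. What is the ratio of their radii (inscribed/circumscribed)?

Ratio = (s/2)/(s√34/2) = 34^(-1/2) ≈ 0.171499.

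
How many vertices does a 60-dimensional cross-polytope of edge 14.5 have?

The 60-dimensional cross-polytope has 2n = 2·60 = 120 vertices.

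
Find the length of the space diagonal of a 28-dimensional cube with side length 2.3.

d = √(2.3² + 2.3² + ... + 2.3²) [28 terms] = √(28·2.3²) = 2.3√28 ≈ 12.1705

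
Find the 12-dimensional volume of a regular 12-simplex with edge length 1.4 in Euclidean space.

V_12 = √(13) · 1.4^12 / (12! · 2^(12/2)) ≈ 6.66793e-09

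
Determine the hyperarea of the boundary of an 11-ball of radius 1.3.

|∂B_11(1.3)| ≈ 285.714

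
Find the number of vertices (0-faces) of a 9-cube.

An n-cube has C(n,k)·2^(n-k) k-faces. Here C(9,0)·2^9 = 1·512 = 512.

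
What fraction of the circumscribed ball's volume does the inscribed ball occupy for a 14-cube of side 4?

The radii are 4/2 and 4√14/2, so the volume ratio is (1/√14)^14 = 14^{-14/2} ≈ 9.48645e-09.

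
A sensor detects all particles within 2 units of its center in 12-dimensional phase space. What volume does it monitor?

Volume = π^{12/2}·(2)^12/Γ(7) = 256·π^6/45 ≈ 5469.24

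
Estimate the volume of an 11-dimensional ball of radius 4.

V = 268435456·π^5/10395 ≈ 7.9025e+06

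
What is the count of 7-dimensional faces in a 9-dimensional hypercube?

An n-cube has C(n,k)·2^(n-k) k-faces. Here C(9,7)·2^2 = 36·4 = 144.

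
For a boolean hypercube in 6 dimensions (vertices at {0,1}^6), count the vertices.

The 6-cube has 2^6 = 64 vertices.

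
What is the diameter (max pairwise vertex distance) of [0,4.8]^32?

||(4.8,4.8,...,4.8)|| = √(32)·4.8 ≈ 27.1529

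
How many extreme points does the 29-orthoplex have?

The 29-dimensional cross-polytope has 2n = 2·29 = 58 vertices.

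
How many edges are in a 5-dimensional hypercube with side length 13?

Choose 1 of 5 axes to span the face (C(5,1) = 5 ways), then fix each of the remaining 4 coordinates at one of its two extreme values (2^4 = 16 ways): 5·16 = 80.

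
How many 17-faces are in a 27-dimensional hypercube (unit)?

Choose 17 of 27 axes to span the face (C(27,17) = 8436285 ways), then fix each of the remaining 10 coordinates at one of its two extreme values (2^10 = 1024 ways): 8436285·1024 = 8638755840.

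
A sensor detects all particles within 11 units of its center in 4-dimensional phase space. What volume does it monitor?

V_4(11) = π^(4/2) · (11)^4 / Γ(4/2 + 1) = 14641·π^2/2 ≈ 72250.4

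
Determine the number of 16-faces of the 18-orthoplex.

An n-cross-polytope has 2^(k+1)·C(n,k+1) k-faces. Here 2^17·C(18,17) = 131072·18 = 2359296.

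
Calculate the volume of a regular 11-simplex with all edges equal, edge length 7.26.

V_11 = √(12) · 7.26^11 / (11! · 2^(11/2)) ≈ 5.66334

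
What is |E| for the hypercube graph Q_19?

An n-cube has n·2^(n-1) edges. With n = 19: 19·262144 = 4980736.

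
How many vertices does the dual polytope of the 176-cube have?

Number of vertices = 2n = 352.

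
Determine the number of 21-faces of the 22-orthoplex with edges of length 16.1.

Each 21-face is the convex hull of 22 vertices, one chosen as ±e_i from each of 22 distinct axes: 2^22·C(22,22) = 4194304.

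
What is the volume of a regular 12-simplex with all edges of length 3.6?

V = (3.6^12 / 12!) · √((12+1) / 2^12) ≈ 0.000557294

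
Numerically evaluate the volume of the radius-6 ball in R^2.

The n-ball volume is π^(n/2)·r^n/Γ(n/2+1). With n=2, r=6: V = 36·π ≈ 113.097.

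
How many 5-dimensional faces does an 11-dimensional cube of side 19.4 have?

An n-cube has C(n,k)·2^(n-k) k-faces. Here C(11,5)·2^6 = 462·64 = 29568.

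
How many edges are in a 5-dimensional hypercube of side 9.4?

Number of 1-faces = C(5,1) · 2^(5-1) = 5 · 16 = 80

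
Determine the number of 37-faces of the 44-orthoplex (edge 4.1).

f_37(44-orthoplex) = 2^38 · (44 choose 38) = 1940377438768857088.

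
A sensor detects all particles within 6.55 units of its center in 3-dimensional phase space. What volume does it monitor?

V_3(6.55) = π^(3/2) · (6.55)^3 / Γ(3/2 + 1) ≈ 1177.1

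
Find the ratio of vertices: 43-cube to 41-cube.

The 43-cube has 2^43 = 8796093022208 vertices. The 41-cube has 2^41 = 2199023255552 vertices. Ratio: 8796093022208/2199023255552 = 4.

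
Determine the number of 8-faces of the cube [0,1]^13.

Number of 8-faces = C(13,8) · 2^(13-8) = 1287 · 32 = 41184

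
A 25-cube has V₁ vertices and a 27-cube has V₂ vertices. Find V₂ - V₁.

V₁ = 2^25 = 33554432. V₂ = 2^27 = 134217728. V₂ - V₁ = 100663296.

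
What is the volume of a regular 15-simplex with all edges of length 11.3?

Volume = 11.3^15 · √(16/2^15) / 15! ≈ 105.685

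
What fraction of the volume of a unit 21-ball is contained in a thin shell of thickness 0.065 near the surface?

1 - (1-0.065)^21 ≈ 0.756194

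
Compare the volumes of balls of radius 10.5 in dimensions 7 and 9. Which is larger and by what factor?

V_7(10.5) ≈ 6.64822e+07, V_9(10.5) ≈ 5.11707e+09. The 9-ball is larger by a factor of 76.97.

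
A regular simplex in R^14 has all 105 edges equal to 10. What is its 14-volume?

Volume = 10^14 · √(15/2^14) / 14! ≈ 34.7078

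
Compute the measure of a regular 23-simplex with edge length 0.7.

V_23 = √(24) · 0.7^23 / (23! · 2^(23/2)) ≈ 1.79069e-29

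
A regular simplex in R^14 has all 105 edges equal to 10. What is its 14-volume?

For a regular n-simplex with edge a, V = (a^n / n!)·√((n+1)/2^n). With a=10, n=14: V ≈ 34.7078.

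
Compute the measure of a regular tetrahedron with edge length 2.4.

Volume = (√2/12) · 2.4³ = 1.62917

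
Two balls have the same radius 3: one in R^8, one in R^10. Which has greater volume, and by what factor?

V_8(3) ≈ 26629.2, V_10(3) ≈ 150585. The 10-ball is larger by a factor of 5.655.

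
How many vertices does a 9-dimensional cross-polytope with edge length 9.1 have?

An n-cross-polytope has 2n vertices; here n = 9, giving 18.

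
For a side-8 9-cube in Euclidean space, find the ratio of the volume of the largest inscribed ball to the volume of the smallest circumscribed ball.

The radii are 8/2 and 8√9/2, so the volume ratio is (1/√9)^9 = 9^{-9/2} ≈ 5.08053e-05.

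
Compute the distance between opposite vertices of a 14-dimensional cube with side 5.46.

d = √(5.46² + 5.46² + ... + 5.46²) [14 terms] = √(14·5.46²) = 5.46√14 ≈ 20.4294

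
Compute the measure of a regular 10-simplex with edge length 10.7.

V = (10.7^10 / 10!) · √((10+1) / 2^10) ≈ 561.851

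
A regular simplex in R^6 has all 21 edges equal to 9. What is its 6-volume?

For a regular n-simplex with edge a, V = (a^n / n!)·√((n+1)/2^n). With a=9, n=6: V ≈ 244.108.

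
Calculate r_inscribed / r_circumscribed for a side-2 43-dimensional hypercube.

For an n-cube of any side s, the inradius is s/2 and the circumradius is s√n/2, so the ratio is 1/√43 ≈ 0.152499.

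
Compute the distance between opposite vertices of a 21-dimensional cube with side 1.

The space diagonal of an n-cube of side s is s√n. Here 1·√21 ≈ 4.58258.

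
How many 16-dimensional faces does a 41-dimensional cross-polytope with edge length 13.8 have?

Each 16-face is the convex hull of 17 vertices, one chosen as ±e_i from each of 17 distinct axes: 2^17·C(41,17) = 19868481021542400.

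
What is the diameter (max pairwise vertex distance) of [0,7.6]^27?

Diagonal = √27 · 7.6 ≈ 39.4908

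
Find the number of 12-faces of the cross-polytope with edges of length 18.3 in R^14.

An n-cross-polytope has 2^(k+1)·C(n,k+1) k-faces. Here 2^13·C(14,13) = 8192·14 = 114688.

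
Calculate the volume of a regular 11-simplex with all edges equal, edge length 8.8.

V_11 = √(12) · 8.8^11 / (11! · 2^(11/2)) ≈ 46.998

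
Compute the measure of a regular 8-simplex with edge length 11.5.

For a regular n-simplex with edge a, V = (a^n / n!)·√((n+1)/2^n). With a=11.5, n=8: V ≈ 1422.54.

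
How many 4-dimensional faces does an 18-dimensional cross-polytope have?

Number of 4-faces = 2^(4+1) · C(18,4+1) = 32 · 8568 = 274176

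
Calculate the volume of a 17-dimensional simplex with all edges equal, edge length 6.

V_17 = √(18) · 6^17 / (17! · 2^(17/2)) ≈ 0.000557679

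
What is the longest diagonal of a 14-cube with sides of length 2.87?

||(2.87,2.87,...,2.87)|| = √(14)·2.87 ≈ 10.7386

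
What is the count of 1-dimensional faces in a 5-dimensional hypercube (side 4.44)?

Number of 1-faces = C(5,1) · 2^(5-1) = 5 · 16 = 80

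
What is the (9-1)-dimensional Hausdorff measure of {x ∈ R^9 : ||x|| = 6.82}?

|∂B_9(6.82)| ≈ 1.38943e+08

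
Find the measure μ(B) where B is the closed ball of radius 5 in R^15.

V = 312500000000·π^7/81081 ≈ 1.16407e+10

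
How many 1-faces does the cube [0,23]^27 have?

Each of the 2^27 = 134217728 vertices has degree 27; total edges = 27·2^27/2 = 1811939328.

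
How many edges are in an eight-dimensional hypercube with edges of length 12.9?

Choose 1 of 8 axes to span the face (C(8,1) = 8 ways), then fix each of the remaining 7 coordinates at one of its two extreme values (2^7 = 128 ways): 8·128 = 1024.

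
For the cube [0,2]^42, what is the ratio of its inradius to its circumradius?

For an n-cube of any side s, the inradius is s/2 and the circumradius is s√n/2, so the ratio is 1/√42 ≈ 0.154303.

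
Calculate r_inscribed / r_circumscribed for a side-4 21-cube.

r_in = 4/2 (half the side); r_out = 4√21/2 (half the diagonal). Ratio = 1/√21 ≈ 0.218218.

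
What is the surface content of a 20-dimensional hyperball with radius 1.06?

S_20(1.06) = 2·π^(20/2)·(1.06)^19 / Γ(20/2) ≈ 1.56163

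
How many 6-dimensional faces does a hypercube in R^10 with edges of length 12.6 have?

Number of 6-faces = C(10,6) · 2^(10-6) = 210 · 16 = 3360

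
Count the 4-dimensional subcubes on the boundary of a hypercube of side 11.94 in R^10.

Number of 4-faces = C(10,4) · 2^(10-4) = 210 · 64 = 13440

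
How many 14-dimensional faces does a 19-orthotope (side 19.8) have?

f_14(19-cube) = (19 choose 14) · 2^5 = 372096.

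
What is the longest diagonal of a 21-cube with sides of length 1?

||(1,1,...,1)|| = √(21)·1 ≈ 4.58258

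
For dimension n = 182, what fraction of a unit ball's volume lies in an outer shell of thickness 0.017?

1 - (1-0.017)^182 ≈ 0.955869 ≈ 95.59%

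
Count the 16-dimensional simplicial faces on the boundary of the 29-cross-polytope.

Number of 16-faces = 2^(16+1) · C(29,16+1) = 131072 · 51895935 = 6802103992320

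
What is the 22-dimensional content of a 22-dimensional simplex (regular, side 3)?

For a regular n-simplex with edge a, V = (a^n / n!)·√((n+1)/2^n). With a=3, n=22: V ≈ 6.53785e-14.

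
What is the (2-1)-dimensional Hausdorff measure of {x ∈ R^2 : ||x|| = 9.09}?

S = n·V_n(r)/r = 2·V_2(9.09)/9.09 (volume-to-surface relation), giving 2πr = 2π·9.09 ≈ 57.1142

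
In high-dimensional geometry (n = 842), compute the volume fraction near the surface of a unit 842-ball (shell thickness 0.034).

1 - (1-0.034)^842 ≈ 1 - 2.243e-13 ≈ (100 - 2.24e-11)%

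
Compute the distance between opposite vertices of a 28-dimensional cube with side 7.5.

d = √(7.5² + 7.5² + ... + 7.5²) [28 terms] = √(28·7.5²) = 7.5√28 ≈ 39.6863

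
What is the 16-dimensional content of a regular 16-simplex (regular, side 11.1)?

V_16 = √(17) · 11.1^16 / (16! · 2^(16/2)) ≈ 40.882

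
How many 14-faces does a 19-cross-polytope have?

An n-cross-polytope has 2^(k+1)·C(n,k+1) k-faces. Here 2^15·C(19,15) = 32768·3876 = 127008768.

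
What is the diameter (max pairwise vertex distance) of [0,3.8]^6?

||(3.8,3.8,...,3.8)|| = √(6)·3.8 ≈ 9.30806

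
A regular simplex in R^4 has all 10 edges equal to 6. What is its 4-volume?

Volume = 6^4 · √(5/2^4) / 4! ≈ 30.1869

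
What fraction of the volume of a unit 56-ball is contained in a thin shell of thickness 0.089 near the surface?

V(inner)/V(outer) = ((1-0.089)/1)^56 ≈ 0.005408, so the shell fraction is 0.994592.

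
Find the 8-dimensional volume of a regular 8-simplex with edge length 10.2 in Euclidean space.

V = (10.2^8 / 8!) · √((8+1) / 2^8) ≈ 544.856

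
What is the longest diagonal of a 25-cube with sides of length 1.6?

The space diagonal of an n-cube of side s is s√n. Here 1.6·√25 = 8.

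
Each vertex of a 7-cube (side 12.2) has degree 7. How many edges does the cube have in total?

The 7-cube has n·2^(n-1) = 7·2^6 = 7·64 = 448 edges.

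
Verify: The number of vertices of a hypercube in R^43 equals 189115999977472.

False. The 43-cube has 2^43 = 8796093022208 vertices.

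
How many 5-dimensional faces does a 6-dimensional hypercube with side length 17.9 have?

f_5(6-cube) = (6 choose 5) · 2^1 = 12.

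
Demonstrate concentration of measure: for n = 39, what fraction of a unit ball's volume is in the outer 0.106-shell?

1 - (1-0.106)^39 ≈ 0.987348 ≈ 98.73%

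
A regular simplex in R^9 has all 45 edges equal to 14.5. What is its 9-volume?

V_9 = √(10) · 14.5^9 / (9! · 2^(9/2)) ≈ 10912.2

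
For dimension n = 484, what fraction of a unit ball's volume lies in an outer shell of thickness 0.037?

1 - (1-0.037)^484 ≈ 0.9999999881 ≈ 99.999999%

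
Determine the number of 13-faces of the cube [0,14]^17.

f_13(17-cube) = (17 choose 13) · 2^4 = 38080.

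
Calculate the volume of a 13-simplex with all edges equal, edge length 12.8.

Volume = 12.8^13 · √(14/2^13) / 13! ≈ 1643.68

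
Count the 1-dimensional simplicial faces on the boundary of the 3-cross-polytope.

An n-cross-polytope has 2^(k+1)·C(n,k+1) k-faces. Here 2^2·C(3,2) = 4·3 = 12.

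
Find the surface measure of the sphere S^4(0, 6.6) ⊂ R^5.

The surface area of an n-ball is 2π^(n/2) r^(n-1) / Γ(n/2). For n=5, r=6.6: 49939.5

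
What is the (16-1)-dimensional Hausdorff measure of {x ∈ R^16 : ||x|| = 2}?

|∂B_16(2)| = 4096·π^8/315 ≈ 123381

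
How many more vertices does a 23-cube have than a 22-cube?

The 23-cube has 2^23 = 8388608 vertices. The 22-cube has 2^22 = 4194304 vertices. Difference: 8388608 - 4194304 = 4194304.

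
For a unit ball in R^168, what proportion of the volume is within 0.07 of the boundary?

1 - (1-0.07)^168 ≈ 0.999995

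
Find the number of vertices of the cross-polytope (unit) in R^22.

Number of 0-faces = 2^(0+1) · C(22,0+1) = 2 · 22 = 44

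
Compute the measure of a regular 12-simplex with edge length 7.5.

V = (7.5^12 / 12!) · √((12+1) / 2^12) ≈ 3.72555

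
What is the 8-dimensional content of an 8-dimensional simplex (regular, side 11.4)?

Volume = 11.4^8 · √(9/2^8) / 8! ≈ 1326.54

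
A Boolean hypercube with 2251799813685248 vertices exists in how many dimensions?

n = log_2(2251799813685248) = 51.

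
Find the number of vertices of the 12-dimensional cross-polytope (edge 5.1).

The vertices are ±e_1, ..., ±e_12, so there are 2·12 = 24.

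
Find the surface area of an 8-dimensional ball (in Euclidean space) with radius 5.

The surface area of an n-ball is 2π^(n/2) r^(n-1) / Γ(n/2). For n=8, r=5: 78125·π^4/3 ≈ 2.5367e+06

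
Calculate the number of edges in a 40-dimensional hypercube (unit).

The 40-cube has n·2^(n-1) = 40·2^39 = 40·549755813888 = 21990232555520 edges.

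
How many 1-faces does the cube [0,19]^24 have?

An n-cube has n·2^(n-1) edges. With n = 24: 24·8388608 = 201326592.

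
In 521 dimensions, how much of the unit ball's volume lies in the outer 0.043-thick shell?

Shell fraction = 1 - (1-0.043)^521 ≈ 1 - 1.135e-10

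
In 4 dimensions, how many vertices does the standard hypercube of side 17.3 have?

An n-cube has 2^n vertices; for n = 4 that is 2^4 = 16.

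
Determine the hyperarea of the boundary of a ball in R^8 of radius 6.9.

|∂B_8(6.9)| ≈ 2.41781e+07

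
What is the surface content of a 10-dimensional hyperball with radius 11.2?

|∂B_10(11.2)| ≈ 7.07181e+10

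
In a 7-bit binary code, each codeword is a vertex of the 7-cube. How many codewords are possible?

The 7-cube has 2^7 = 128 vertices.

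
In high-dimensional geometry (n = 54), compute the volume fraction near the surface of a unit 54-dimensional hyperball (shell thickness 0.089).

1 - (1-0.089)^54 ≈ 0.993484 ≈ 99.35%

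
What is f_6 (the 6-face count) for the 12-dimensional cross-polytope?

Each 6-face is the convex hull of 7 vertices, one chosen as ±e_i from each of 7 distinct axes: 2^7·C(12,7) = 101376.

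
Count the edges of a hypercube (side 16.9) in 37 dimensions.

An n-cube has n·2^(n-1) edges. With n = 37: 37·68719476736 = 2542620639232.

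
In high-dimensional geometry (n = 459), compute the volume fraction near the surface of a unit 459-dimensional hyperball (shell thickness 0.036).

1 - (1-0.036)^459 ≈ 0.9999999509 ≈ 99.999995%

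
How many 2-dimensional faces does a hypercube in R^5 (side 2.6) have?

An n-cube has C(n,k)·2^(n-k) k-faces. Here C(5,2)·2^3 = 10·8 = 80.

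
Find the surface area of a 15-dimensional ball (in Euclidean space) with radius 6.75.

S_15(6.75) = 2·π^(15/2)·(6.75)^14 / Γ(15/2) ≈ 2.33224e+12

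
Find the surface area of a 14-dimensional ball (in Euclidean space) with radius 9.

S = n·V_n(r)/r = 14·V_14(9)/9 (volume-to-surface relation), giving 282429536481·π^7/40 ≈ 2.13255e+13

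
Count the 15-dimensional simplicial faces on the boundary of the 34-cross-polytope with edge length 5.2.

Number of 15-faces = 2^(15+1) · C(34,15+1) = 65536 · 2203961430 = 144438816276480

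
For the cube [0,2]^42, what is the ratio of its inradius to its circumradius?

For an n-cube of any side s, the inradius is s/2 and the circumradius is s√n/2, so the ratio is 1/√42 ≈ 0.154303.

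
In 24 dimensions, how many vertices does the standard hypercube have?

Number of vertices = 2^24 = 16777216.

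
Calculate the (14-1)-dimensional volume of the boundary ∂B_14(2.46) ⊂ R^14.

S_14(2.46) = 2·π^(14/2)·(2.46)^13 / Γ(14/2) ≈ 1.01368e+06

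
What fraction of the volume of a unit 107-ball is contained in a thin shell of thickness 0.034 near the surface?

V(inner)/V(outer) = ((1-0.034)/1)^107 ≈ 0.02469, so the shell fraction is 0.975308.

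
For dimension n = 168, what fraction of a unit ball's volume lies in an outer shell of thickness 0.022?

1 - (1-0.022)^168 ≈ 0.976181 ≈ 97.62%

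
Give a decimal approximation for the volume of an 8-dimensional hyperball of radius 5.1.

Volume = π^{8/2}·(5.1)^8/Γ(5) ≈ 1.85759e+06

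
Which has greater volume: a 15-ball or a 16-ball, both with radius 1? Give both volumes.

V_15(1.0) ≈ 0.381443. V_16(1.0) ≈ 0.235331. The 15-ball is larger.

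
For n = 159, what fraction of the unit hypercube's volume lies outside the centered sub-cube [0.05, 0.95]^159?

The inner cube has side 1-2·0.05 = 0.9 and volume (0.9)^159 ≈ 5.303e-08, so the shell holds 0.999999947 of the volume.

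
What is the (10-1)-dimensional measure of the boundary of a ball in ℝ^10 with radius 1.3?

The surface area of an n-ball is 2π^(n/2) r^(n-1) / Γ(n/2). For n=10, r=1.3: 270.432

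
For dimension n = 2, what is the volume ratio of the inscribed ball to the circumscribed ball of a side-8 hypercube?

V_in/V_out = n^(-n/2) = 2^(-2/2) ≈ 0.5.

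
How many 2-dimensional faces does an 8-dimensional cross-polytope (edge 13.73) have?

Number of 2-faces = 2^(2+1) · C(8,2+1) = 8 · 56 = 448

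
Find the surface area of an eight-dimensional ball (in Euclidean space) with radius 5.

|∂B_8(5)| = 78125·π^4/3 ≈ 2.5367e+06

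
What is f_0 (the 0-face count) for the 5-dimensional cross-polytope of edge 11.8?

f_0(5-orthoplex) = 2^1 · (5 choose 1) = 10.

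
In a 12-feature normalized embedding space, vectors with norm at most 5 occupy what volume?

The n-ball volume is π^(n/2)·r^n/Γ(n/2+1). With n=12, r=5: V = 48828125·π^6/144 ≈ 3.25992e+08.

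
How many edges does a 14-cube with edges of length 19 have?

Each of the 2^14 = 16384 vertices has degree 14; total edges = 14·2^14/2 = 114688.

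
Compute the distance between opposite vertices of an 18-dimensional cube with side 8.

d = √(8² + 8² + ... + 8²) [18 terms] = √(18·8²) = 8√18 ≈ 33.9411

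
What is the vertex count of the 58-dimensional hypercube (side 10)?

The 58-cube has 2^58 = 288230376151711744 vertices.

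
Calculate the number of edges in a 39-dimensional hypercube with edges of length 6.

The 39-cube has n·2^(n-1) = 39·2^38 = 39·274877906944 = 10720238370816 edges.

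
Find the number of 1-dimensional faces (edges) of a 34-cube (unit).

An n-cube has n·2^(n-1) edges. With n = 34: 34·8589934592 = 292057776128.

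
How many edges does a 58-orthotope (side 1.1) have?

An n-cube has n·2^(n-1) edges. With n = 58: 58·144115188075855872 = 8358680908399640576.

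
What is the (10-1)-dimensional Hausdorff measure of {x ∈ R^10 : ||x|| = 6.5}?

The surface area of an n-ball is 2π^(n/2) r^(n-1) / Γ(n/2). For n=10, r=6.5: 10604499373·π^5/6144 ≈ 5.28188e+08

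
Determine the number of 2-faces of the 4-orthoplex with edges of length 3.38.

Number of 2-faces = 2^(2+1) · C(4,2+1) = 8 · 4 = 32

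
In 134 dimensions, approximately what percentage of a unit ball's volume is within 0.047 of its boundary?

1 - (1-0.047)^134 ≈ 0.998421 ≈ 99.84%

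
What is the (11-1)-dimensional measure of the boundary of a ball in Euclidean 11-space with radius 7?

|∂B_11(7)| = 2582630848·π^5/135 ≈ 5.85434e+09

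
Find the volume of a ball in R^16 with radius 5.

The n-ball volume is π^(n/2)·r^n/Γ(n/2+1). With n=16, r=5: V = 30517578125·π^8/8064 ≈ 3.59086e+10.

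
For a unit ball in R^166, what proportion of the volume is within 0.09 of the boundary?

1 - (1-0.09)^166 ≈ 0.9999998412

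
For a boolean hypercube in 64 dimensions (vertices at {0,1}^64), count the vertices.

The 64-cube has 2^64 = 18446744073709551616 vertices.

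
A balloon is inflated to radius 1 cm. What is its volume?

Volume = π^{3/2}·(1)^3/Γ(5/2) = 4·π/3 ≈ 4.18879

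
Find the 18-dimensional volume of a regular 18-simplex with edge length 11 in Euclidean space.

V = (11^18 / 18!) · √((18+1) / 2^18) ≈ 7.39323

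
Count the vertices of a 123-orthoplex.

An n-cross-polytope has 2n vertices; here n = 123, giving 246.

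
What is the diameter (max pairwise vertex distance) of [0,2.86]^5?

d = √(2.86² + 2.86² + ... + 2.86²) [5 terms] = √(5·2.86²) = 2.86√5 ≈ 6.39515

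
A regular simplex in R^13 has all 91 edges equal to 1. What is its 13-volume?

Volume = 1^13 · √(14/2^13) / 13! ≈ 6.63879e-12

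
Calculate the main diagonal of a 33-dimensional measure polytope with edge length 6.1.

Diagonal = √33 · 6.1 ≈ 35.0418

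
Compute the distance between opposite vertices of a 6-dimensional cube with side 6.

Diagonal = √6 · 6 ≈ 14.6969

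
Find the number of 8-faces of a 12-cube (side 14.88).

f_8(12-cube) = (12 choose 8) · 2^4 = 7920.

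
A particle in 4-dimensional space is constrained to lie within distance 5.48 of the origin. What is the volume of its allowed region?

Volume = π^{4/2}·(5.48)^4/Γ(3) ≈ 4450.33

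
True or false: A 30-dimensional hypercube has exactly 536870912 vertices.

False. The 30-cube has 2^30 = 1073741824 vertices.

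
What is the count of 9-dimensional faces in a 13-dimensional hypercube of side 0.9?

Number of 9-faces = C(13,9) · 2^(13-9) = 715 · 16 = 11440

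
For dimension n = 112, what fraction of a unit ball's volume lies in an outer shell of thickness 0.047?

1 - (1-0.047)^112 ≈ 0.995446 ≈ 99.54%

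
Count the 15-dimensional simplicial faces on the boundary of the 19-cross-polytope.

Number of 15-faces = 2^(15+1) · C(19,15+1) = 65536 · 969 = 63504384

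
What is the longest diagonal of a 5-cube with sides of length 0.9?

The space diagonal of an n-cube of side s is s√n. Here 0.9·√5 ≈ 2.01246.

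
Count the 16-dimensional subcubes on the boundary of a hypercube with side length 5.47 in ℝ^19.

Choose 16 of 19 axes to span the face (C(19,16) = 969 ways), then fix each of the remaining 3 coordinates at one of its two extreme values (2^3 = 8 ways): 969·8 = 7752.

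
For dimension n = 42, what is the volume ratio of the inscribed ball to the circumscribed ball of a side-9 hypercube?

V_in/V_out = n^(-n/2) = 42^(-42/2) ≈ 8.1614e-35.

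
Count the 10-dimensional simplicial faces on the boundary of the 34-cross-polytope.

Each 10-face is the convex hull of 11 vertices, one chosen as ±e_i from each of 11 distinct axes: 2^11·C(34,11) = 585928212480.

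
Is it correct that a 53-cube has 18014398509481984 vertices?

False. The 53-cube has 2^53 = 9007199254740992 vertices.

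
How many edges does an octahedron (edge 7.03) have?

Number of 1-faces = 2^(1+1) · C(3,1+1) = 4 · 3 = 12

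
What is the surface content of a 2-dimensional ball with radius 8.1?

S_2(8.1) = 2·π^(2/2)·(8.1)^1 / Γ(2/2) = 2πr = 2π·8.1 ≈ 50.8938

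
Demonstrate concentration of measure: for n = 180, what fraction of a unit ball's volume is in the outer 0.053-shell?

1 - (1-0.053)^180 ≈ 0.999945 ≈ 99.9945%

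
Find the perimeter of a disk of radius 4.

The surface area of an n-ball is 2π^(n/2) r^(n-1) / Γ(n/2). For n=2, r=4: 2πr = 2π·4 ≈ 25.1327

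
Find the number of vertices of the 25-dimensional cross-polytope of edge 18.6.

Number of vertices = 2n = 50.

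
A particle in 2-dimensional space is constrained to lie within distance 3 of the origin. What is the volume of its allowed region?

V_2(3) = π^(2/2) · (3)^2 / Γ(2/2 + 1) = 9·π ≈ 28.2743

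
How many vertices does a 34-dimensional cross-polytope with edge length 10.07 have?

Number of vertices = 2n = 68.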